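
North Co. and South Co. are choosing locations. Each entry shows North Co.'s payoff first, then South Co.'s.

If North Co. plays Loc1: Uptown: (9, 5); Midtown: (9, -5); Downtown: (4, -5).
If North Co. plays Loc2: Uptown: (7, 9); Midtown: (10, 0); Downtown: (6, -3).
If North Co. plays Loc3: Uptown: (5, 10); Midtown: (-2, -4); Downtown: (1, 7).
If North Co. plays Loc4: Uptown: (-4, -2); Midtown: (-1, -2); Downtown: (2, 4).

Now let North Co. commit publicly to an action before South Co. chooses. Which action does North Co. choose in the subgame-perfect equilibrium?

Solve by backward induction (North Co. leads).
- Loc1 → South Co. plays Uptown (best of 5, -5, -5); North Co. gets 9.
- Loc2 → South Co. plays Uptown (best of 9, 0, -3); North Co. gets 7.
- Loc3 → South Co. plays Uptown (best of 10, -4, 7); North Co. gets 5.
- Loc4 → South Co. plays Downtown (best of -2, -2, 4); North Co. gets 2.
Maximizing over 9, 7, 5, 2, North Co. chooses Loc1. Subgame-perfect outcome: (Loc1, Uptown) with payoffs (9, 5).

Loc1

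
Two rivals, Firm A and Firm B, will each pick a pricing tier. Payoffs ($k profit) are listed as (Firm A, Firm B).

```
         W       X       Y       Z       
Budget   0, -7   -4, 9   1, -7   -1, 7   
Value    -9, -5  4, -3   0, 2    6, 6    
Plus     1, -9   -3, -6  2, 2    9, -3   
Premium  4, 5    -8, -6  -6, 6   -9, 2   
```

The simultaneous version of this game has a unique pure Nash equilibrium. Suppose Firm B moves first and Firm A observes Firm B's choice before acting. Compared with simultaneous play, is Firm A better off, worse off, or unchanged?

better off

Solve by backward induction (Firm B leads).
- W: BR = Premium, leader payoff 5.
- X: BR = Value, leader payoff -3.
- Y: BR = Plus, leader payoff 2.
- Z: BR = Plus, leader payoff -3.
Among 5, -3, 2, -3, the best is 5 at W. Subgame-perfect outcome: (Premium, W) with payoffs (4, 5).
For the simultaneous game, intersect best replies.
Firm A's best replies: W→Premium; X→Value; Y→Plus; Z→Plus.
Firm B's best replies: Budget→X; Value→Z; Plus→Y; Premium→Y.
Only (Plus, Y) has each player best-responding; Nash payoffs (2, 2).
Firm A earns 4 sequentially versus 2 at the Nash outcome: better off.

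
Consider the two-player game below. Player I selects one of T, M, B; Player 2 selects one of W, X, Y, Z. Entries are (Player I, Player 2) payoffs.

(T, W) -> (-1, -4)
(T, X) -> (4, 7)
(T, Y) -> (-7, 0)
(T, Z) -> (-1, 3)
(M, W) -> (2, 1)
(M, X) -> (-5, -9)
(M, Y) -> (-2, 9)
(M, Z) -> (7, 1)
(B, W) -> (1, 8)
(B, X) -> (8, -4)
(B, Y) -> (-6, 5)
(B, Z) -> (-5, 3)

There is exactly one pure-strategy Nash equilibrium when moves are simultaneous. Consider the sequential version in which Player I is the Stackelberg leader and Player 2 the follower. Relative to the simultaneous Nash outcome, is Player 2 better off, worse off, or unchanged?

worse off

Backward induction with Player I moving first.
- T: Player 2 compares -4, 7, 0, 3 and picks X; Player I would get 4.
- M: Player 2 compares 1, -9, 9, 1 and picks Y; Player I would get -2.
- B: Player 2 compares 8, -4, 5, 3 and picks W; Player I would get 1.
Among 4, -2, 1, the best is 4 at T. Subgame-perfect outcome: (T, X) with payoffs (4, 7).
Now find the simultaneous Nash equilibrium.
Player I's best replies: W→M; X→B; Y→M; Z→M.
Player 2's best replies: T→X; M→Y; B→W.
Only (M, Y) has each player best-responding; Nash payoffs (-2, 9).
Player 2 earns 7 sequentially versus 9 at the Nash outcome: worse off.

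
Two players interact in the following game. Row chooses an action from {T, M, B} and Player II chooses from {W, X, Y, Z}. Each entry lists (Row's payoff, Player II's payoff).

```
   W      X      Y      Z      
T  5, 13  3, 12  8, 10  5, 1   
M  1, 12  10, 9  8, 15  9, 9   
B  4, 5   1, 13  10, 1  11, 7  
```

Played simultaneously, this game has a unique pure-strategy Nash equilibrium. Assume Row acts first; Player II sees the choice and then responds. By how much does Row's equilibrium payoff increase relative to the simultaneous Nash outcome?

3

Backward induction with Row moving first.
- T: BR = W, leader payoff 5.
- M: BR = Y, leader payoff 8.
- B: BR = X, leader payoff 1.
Maximizing over 5, 8, 1, Row chooses M. Subgame-perfect outcome: (M, Y) with payoffs (8, 15).
Under simultaneous play:
Row's best replies: W→T; X→M; Y→B; Z→B.
Player II's best replies: T→W; M→Y; B→X.
Only (T, W) has each player best-responding; Nash payoffs (5, 13).
Row's commitment gain: 8 − 5 = 3.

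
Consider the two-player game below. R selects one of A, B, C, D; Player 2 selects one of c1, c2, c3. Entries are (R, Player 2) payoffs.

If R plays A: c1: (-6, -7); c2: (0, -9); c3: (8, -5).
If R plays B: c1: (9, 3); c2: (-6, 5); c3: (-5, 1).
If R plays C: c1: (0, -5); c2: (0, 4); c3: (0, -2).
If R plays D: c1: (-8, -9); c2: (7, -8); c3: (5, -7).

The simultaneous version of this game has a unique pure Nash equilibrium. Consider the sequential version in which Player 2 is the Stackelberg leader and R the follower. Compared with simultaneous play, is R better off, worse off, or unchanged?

better off

R best-responds to each possible Player 2 move:
- c1 → R plays B (best of -6, 9, 0, -8); Player 2 gets 3.
- c2 → R plays D (best of 0, -6, 0, 7); Player 2 gets -8.
- c3 → R plays A (best of 8, -5, 0, 5); Player 2 gets -5.
Among 3, -8, -5, the best is 3 at c1. Subgame-perfect outcome: (B, c1) with payoffs (9, 3).
Now find the simultaneous Nash equilibrium.
R's best replies: c1→B; c2→D; c3→A.
Player 2's best replies: A→c3; B→c2; C→c2; D→c3.
Only (A, c3) has each player best-responding; Nash payoffs (8, -5).
R earns 9 sequentially versus 8 at the Nash outcome: better off.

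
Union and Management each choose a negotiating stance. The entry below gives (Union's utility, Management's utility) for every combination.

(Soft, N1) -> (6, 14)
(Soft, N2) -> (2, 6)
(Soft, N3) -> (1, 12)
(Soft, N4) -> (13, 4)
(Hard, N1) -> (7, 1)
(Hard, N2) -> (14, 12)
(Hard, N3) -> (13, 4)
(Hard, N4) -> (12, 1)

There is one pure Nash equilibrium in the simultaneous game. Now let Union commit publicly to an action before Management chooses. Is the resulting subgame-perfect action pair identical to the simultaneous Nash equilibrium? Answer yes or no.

yes

Work backward from Management's decision.
- Soft → Management plays N1 (best of 14, 6, 12, 4); Union gets 6.
- Hard → Management plays N2 (best of 1, 12, 4, 1); Union gets 14.
Among 6, 14, the best is 14 at Hard. Subgame-perfect outcome: (Hard, N2) with payoffs (14, 12).
Under simultaneous play:
Union's best replies: N1→Hard; N2→Hard; N3→Hard; N4→Soft.
Management's best replies: Soft→N1; Hard→N2.
The unique mutual best reply is (Hard, N2), giving (14, 12).
Sequential outcome (Hard, N2) coincides with the Nash profile (Hard, N2).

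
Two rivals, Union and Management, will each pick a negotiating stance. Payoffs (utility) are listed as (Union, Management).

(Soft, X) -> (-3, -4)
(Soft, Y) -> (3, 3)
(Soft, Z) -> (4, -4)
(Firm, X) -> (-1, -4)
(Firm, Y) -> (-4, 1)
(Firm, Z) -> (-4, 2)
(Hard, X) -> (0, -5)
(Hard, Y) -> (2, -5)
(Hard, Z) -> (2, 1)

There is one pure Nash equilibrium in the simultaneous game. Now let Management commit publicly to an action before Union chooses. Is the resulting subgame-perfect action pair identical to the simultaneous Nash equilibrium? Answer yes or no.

yes

Union best-responds to each possible Management move:
- X → Union plays Hard (best of -3, -1, 0); Management gets -5.
- Y → Union plays Soft (best of 3, -4, 2); Management gets 3.
- Z → Union plays Soft (best of 4, -4, 2); Management gets -4.
Management's induced payoffs are -5, 3, -4, so Management commits to Y. Subgame-perfect outcome: (Soft, Y) with payoffs (3, 3).
Now find the simultaneous Nash equilibrium.
Union's best replies: X→Hard; Y→Soft; Z→Soft.
Management's best replies: Soft→Y; Firm→Z; Hard→Z.
Only (Soft, Y) has each player best-responding; Nash payoffs (3, 3).
Sequential outcome (Soft, Y) coincides with the Nash profile (Soft, Y).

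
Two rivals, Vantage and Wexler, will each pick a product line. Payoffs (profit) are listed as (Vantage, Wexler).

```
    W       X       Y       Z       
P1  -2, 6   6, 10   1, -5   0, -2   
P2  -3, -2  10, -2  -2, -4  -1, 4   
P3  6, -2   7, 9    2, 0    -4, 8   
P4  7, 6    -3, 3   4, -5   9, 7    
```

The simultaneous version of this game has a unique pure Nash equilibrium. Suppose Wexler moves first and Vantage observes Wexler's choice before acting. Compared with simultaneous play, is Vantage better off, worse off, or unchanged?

unchanged

Solve by backward induction (Wexler leads).
- W: BR = P4, leader payoff 6.
- X: BR = P2, leader payoff -2.
- Y: BR = P4, leader payoff -5.
- Z: BR = P4, leader payoff 7.
Maximizing over 6, -2, -5, 7, Wexler chooses Z. Subgame-perfect outcome: (P4, Z) with payoffs (9, 7).
For the simultaneous game, intersect best replies.
Vantage's best replies: W→P4; X→P2; Y→P4; Z→P4.
Wexler's best replies: P1→X; P2→Z; P3→X; P4→Z.
Only (P4, Z) has each player best-responding; Nash payoffs (9, 7).
Vantage earns 9 sequentially versus 9 at the Nash outcome: unchanged.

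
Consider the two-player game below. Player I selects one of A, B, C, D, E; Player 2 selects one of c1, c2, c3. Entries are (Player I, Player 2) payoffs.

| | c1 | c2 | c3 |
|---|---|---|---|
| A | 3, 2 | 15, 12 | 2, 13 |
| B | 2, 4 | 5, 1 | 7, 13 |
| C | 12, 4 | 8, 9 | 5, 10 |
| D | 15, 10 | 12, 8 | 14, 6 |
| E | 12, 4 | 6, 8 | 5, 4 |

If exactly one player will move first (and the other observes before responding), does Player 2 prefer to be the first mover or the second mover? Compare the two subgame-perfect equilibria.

If Player I leads: Player 2's best replies are A→c3, B→c3, C→c3, D→c1, E→c2; Player I's induced payoffs 2, 7, 5, 15, 6; outcome (D, c1), payoffs (15, 10).
If Player 2 leads: Player I's best replies are c1→D, c2→A, c3→D; Player 2's induced payoffs 10, 12, 6; outcome (A, c2), payoffs (15, 12).
Player 2 gets 12 moving first and 10 moving second, so Player 2 prefers to move first.

first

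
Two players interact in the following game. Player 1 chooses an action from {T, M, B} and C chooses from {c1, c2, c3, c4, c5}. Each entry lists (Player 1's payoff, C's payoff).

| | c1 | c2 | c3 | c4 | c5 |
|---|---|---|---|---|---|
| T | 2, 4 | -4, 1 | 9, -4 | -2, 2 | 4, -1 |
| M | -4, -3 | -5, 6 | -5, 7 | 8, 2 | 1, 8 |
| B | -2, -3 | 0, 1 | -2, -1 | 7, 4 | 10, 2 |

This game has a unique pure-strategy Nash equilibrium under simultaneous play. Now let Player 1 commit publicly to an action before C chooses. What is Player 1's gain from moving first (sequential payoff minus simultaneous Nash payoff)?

5

C best-responds to each possible Player 1 move:
- T → C plays c1 (best of 4, 1, -4, 2, -1); Player 1 gets 2.
- M → C plays c5 (best of -3, 6, 7, 2, 8); Player 1 gets 1.
- B → C plays c4 (best of -3, 1, -1, 4, 2); Player 1 gets 7.
Player 1's induced payoffs are 2, 1, 7, so Player 1 commits to B. Subgame-perfect outcome: (B, c4) with payoffs (7, 4).
Under simultaneous play:
Player 1's best replies: c1→T; c2→B; c3→T; c4→M; c5→B.
C's best replies: T→c1; M→c5; B→c4.
Only (T, c1) has each player best-responding; Nash payoffs (2, 4).
Player 1's commitment gain: 7 − 2 = 5.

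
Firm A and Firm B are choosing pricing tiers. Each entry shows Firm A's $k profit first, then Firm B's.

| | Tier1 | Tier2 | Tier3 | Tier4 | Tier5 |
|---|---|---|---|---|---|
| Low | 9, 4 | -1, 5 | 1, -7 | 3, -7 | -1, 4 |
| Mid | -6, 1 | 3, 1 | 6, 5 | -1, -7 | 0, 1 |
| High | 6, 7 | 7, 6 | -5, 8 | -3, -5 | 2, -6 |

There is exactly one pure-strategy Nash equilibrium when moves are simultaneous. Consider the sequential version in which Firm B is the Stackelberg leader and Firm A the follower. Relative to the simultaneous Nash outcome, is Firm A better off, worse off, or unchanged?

Backward induction with Firm B moving first.
- Tier1 → Firm A plays Low (best of 9, -6, 6); Firm B gets 4.
- Tier2 → Firm A plays High (best of -1, 3, 7); Firm B gets 6.
- Tier3 → Firm A plays Mid (best of 1, 6, -5); Firm B gets 5.
- Tier4 → Firm A plays Low (best of 3, -1, -3); Firm B gets -7.
- Tier5 → Firm A plays High (best of -1, 0, 2); Firm B gets -6.
Firm B's induced payoffs are 4, 6, 5, -7, -6, so Firm B commits to Tier2. Subgame-perfect outcome: (High, Tier2) with payoffs (7, 6).
For the simultaneous game, intersect best replies.
Firm A's best replies: Tier1→Low; Tier2→High; Tier3→Mid; Tier4→Low; Tier5→High.
Firm B's best replies: Low→Tier2; Mid→Tier3; High→Tier3.
Only (Mid, Tier3) has each player best-responding; Nash payoffs (6, 5).
Firm A earns 7 sequentially versus 6 at the Nash outcome: better off.

better off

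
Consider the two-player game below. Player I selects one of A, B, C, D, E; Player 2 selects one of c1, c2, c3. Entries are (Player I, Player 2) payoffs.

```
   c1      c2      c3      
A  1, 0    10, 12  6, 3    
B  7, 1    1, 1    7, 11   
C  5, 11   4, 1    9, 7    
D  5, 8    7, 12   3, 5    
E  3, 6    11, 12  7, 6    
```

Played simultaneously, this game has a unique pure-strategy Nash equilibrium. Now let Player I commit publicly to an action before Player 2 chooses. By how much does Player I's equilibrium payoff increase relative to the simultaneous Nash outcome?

Solve by backward induction (Player I leads).
- A → Player 2 plays c2 (best of 0, 12, 3); Player I gets 10.
- B → Player 2 plays c3 (best of 1, 1, 11); Player I gets 7.
- C → Player 2 plays c1 (best of 11, 1, 7); Player I gets 5.
- D → Player 2 plays c2 (best of 8, 12, 5); Player I gets 7.
- E → Player 2 plays c2 (best of 6, 12, 6); Player I gets 11.
Maximizing over 10, 7, 5, 7, 11, Player I chooses E. Subgame-perfect outcome: (E, c2) with payoffs (11, 12).
For the simultaneous game, intersect best replies.
Player I's best replies: c1→B; c2→E; c3→C.
Player 2's best replies: A→c2; B→c3; C→c1; D→c2; E→c2.
The unique mutual best reply is (E, c2), giving (11, 12).
Player I's commitment gain: 11 − 11 = 0.

0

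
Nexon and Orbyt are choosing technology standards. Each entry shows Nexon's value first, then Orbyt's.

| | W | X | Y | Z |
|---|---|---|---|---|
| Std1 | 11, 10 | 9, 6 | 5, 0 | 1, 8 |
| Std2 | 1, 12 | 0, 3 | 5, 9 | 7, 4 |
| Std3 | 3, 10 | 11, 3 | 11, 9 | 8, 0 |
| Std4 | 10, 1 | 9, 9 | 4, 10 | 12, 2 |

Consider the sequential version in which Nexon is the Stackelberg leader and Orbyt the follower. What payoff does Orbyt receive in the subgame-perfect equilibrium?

10

Work backward from Orbyt's decision.
- Std1: Orbyt compares 10, 6, 0, 8 and picks W; Nexon would get 11.
- Std2: Orbyt compares 12, 3, 9, 4 and picks W; Nexon would get 1.
- Std3: Orbyt compares 10, 3, 9, 0 and picks W; Nexon would get 3.
- Std4: Orbyt compares 1, 9, 10, 2 and picks Y; Nexon would get 4.
Maximizing over 11, 1, 3, 4, Nexon chooses Std1. Subgame-perfect outcome: (Std1, W) with payoffs (11, 10).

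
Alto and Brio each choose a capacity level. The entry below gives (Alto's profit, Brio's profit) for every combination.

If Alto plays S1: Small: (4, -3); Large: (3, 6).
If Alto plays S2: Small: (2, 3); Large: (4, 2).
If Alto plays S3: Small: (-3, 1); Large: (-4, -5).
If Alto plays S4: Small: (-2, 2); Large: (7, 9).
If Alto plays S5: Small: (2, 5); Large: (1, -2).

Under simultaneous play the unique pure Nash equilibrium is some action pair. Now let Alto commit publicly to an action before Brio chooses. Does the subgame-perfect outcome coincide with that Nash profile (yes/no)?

yes

Backward induction with Alto moving first.
- S1: Brio compares -3, 6 and picks Large; Alto would get 3.
- S2: Brio compares 3, 2 and picks Small; Alto would get 2.
- S3: Brio compares 1, -5 and picks Small; Alto would get -3.
- S4: Brio compares 2, 9 and picks Large; Alto would get 7.
- S5: Brio compares 5, -2 and picks Small; Alto would get 2.
Alto's induced payoffs are 3, 2, -3, 7, 2, so Alto commits to S4. Subgame-perfect outcome: (S4, Large) with payoffs (7, 9).
For the simultaneous game, intersect best replies.
Alto's best replies: Small→S1; Large→S4.
Brio's best replies: S1→Large; S2→Small; S3→Small; S4→Large; S5→Small.
The unique mutual best reply is (S4, Large), giving (7, 9).
Sequential outcome (S4, Large) coincides with the Nash profile (S4, Large).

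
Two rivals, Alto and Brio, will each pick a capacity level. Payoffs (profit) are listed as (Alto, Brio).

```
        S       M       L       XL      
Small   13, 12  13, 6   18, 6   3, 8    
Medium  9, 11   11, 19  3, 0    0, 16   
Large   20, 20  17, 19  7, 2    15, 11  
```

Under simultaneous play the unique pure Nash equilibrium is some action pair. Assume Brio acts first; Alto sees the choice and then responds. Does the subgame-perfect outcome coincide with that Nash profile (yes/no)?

yes

Work backward from Alto's decision.
- S: BR = Large, leader payoff 20.
- M: BR = Large, leader payoff 19.
- L: BR = Small, leader payoff 6.
- XL: BR = Large, leader payoff 11.
Brio's induced payoffs are 20, 19, 6, 11, so Brio commits to S. Subgame-perfect outcome: (Large, S) with payoffs (20, 20).
Under simultaneous play:
Alto's best replies: S→Large; M→Large; L→Small; XL→Large.
Brio's best replies: Small→S; Medium→M; Large→S.
Only (Large, S) has each player best-responding; Nash payoffs (20, 20).
Sequential outcome (Large, S) coincides with the Nash profile (Large, S).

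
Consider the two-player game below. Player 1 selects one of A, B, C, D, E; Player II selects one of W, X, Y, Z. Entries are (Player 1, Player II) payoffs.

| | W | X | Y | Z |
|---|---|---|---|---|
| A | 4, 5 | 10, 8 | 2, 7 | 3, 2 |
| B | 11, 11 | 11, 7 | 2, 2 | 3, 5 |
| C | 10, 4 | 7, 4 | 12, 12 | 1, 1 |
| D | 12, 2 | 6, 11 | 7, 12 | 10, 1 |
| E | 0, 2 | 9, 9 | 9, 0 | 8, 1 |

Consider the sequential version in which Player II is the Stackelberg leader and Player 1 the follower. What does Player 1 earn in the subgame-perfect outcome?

Backward induction with Player II moving first.
- W: Player 1 compares 4, 11, 10, 12, 0 and picks D; Player II would get 2.
- X: Player 1 compares 10, 11, 7, 6, 9 and picks B; Player II would get 7.
- Y: Player 1 compares 2, 2, 12, 7, 9 and picks C; Player II would get 12.
- Z: Player 1 compares 3, 3, 1, 10, 8 and picks D; Player II would get 1.
Maximizing over 2, 7, 12, 1, Player II chooses Y. Subgame-perfect outcome: (C, Y) with payoffs (12, 12).

12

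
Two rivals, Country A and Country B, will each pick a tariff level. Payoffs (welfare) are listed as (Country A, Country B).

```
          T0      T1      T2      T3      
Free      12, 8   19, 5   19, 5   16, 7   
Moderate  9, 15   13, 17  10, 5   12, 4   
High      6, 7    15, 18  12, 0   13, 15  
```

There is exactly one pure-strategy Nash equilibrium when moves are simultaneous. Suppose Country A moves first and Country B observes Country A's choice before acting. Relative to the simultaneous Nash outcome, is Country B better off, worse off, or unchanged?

Solve by backward induction (Country A leads).
- Free: BR = T0, leader payoff 12.
- Moderate: BR = T1, leader payoff 13.
- High: BR = T1, leader payoff 15.
Maximizing over 12, 13, 15, Country A chooses High. Subgame-perfect outcome: (High, T1) with payoffs (15, 18).
Under simultaneous play:
Country A's best replies: T0→Free; T1→Free; T2→Free; T3→Free.
Country B's best replies: Free→T0; Moderate→T1; High→T1.
Only (Free, T0) has each player best-responding; Nash payoffs (12, 8).
Country B earns 18 sequentially versus 8 at the Nash outcome: better off.

better off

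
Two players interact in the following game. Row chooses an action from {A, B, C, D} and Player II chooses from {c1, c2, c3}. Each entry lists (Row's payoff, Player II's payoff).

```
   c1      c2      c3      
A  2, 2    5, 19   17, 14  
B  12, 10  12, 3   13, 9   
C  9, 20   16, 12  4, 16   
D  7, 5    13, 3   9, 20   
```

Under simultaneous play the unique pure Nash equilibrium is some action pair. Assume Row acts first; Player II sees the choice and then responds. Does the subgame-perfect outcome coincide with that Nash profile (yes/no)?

yes

Solve by backward induction (Row leads).
- A: BR = c2, leader payoff 5.
- B: BR = c1, leader payoff 12.
- C: BR = c1, leader payoff 9.
- D: BR = c3, leader payoff 9.
Maximizing over 5, 12, 9, 9, Row chooses B. Subgame-perfect outcome: (B, c1) with payoffs (12, 10).
Now find the simultaneous Nash equilibrium.
Row's best replies: c1→B; c2→C; c3→A.
Player II's best replies: A→c2; B→c1; C→c1; D→c3.
The unique mutual best reply is (B, c1), giving (12, 10).
Sequential outcome (B, c1) coincides with the Nash profile (B, c1).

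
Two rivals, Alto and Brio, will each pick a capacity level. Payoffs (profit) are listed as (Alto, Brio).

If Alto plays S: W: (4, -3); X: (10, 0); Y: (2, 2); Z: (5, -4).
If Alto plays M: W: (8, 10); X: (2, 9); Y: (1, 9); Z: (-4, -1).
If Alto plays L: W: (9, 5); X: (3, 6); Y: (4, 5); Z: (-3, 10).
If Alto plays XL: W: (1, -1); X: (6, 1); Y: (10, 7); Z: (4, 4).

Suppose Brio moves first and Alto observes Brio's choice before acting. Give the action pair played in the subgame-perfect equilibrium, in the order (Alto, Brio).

Work backward from Alto's decision.
- W → Alto plays L (best of 4, 8, 9, 1); Brio gets 5.
- X → Alto plays S (best of 10, 2, 3, 6); Brio gets 0.
- Y → Alto plays XL (best of 2, 1, 4, 10); Brio gets 7.
- Z → Alto plays S (best of 5, -4, -3, 4); Brio gets -4.
Brio's induced payoffs are 5, 0, 7, -4, so Brio commits to Y. Subgame-perfect outcome: (XL, Y) with payoffs (10, 7).

(XL, Y)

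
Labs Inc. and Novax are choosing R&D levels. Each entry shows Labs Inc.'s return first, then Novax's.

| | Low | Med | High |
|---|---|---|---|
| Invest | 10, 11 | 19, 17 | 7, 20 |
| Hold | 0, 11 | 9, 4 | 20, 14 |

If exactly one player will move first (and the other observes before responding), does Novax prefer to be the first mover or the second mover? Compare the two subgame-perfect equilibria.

If Labs Inc. leads: Novax's best replies are Invest→High, Hold→High; Labs Inc.'s induced payoffs 7, 20; outcome (Hold, High), payoffs (20, 14).
If Novax leads: Labs Inc.'s best replies are Low→Invest, Med→Invest, High→Hold; Novax's induced payoffs 11, 17, 14; outcome (Invest, Med), payoffs (19, 17).
Novax gets 17 moving first and 14 moving second, so Novax prefers to move first.

first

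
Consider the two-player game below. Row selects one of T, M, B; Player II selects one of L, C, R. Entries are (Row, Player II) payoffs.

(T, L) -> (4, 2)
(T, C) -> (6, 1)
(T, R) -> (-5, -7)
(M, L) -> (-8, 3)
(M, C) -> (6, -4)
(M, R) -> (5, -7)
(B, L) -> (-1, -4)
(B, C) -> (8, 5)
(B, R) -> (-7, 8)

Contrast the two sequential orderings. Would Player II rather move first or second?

If Row leads: Player II's best replies are T→L, M→L, B→R; Row's induced payoffs 4, -8, -7; outcome (T, L), payoffs (4, 2).
If Player II leads: Row's best replies are L→T, C→B, R→M; Player II's induced payoffs 2, 5, -7; outcome (B, C), payoffs (8, 5).
Player II gets 5 moving first and 2 moving second, so Player II prefers to move first.

first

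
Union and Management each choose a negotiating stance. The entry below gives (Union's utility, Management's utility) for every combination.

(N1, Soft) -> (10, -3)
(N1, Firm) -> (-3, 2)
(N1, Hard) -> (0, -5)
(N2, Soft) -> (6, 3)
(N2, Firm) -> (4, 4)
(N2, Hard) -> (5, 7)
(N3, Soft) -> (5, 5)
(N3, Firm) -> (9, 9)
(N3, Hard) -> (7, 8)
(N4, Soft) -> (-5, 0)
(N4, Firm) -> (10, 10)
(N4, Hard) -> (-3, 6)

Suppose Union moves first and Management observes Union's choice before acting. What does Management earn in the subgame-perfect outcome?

10

Management best-responds to each possible Union move:
- N1: Management compares -3, 2, -5 and picks Firm; Union would get -3.
- N2: Management compares 3, 4, 7 and picks Hard; Union would get 5.
- N3: Management compares 5, 9, 8 and picks Firm; Union would get 9.
- N4: Management compares 0, 10, 6 and picks Firm; Union would get 10.
Maximizing over -3, 5, 9, 10, Union chooses N4. Subgame-perfect outcome: (N4, Firm) with payoffs (10, 10).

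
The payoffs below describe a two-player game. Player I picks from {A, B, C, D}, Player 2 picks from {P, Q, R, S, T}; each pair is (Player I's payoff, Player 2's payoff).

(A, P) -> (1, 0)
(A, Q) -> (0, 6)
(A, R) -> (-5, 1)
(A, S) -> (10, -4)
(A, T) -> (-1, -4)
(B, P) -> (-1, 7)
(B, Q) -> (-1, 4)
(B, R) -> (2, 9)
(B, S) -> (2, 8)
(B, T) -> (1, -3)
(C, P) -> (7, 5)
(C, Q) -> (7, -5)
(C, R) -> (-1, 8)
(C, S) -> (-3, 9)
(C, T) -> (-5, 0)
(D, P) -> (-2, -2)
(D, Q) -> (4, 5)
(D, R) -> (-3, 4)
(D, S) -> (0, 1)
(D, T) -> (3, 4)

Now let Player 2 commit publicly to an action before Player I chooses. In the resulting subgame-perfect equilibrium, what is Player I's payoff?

Work backward from Player I's decision.
- P: Player I compares 1, -1, 7, -2 and picks C; Player 2 would get 5.
- Q: Player I compares 0, -1, 7, 4 and picks C; Player 2 would get -5.
- R: Player I compares -5, 2, -1, -3 and picks B; Player 2 would get 9.
- S: Player I compares 10, 2, -3, 0 and picks A; Player 2 would get -4.
- T: Player I compares -1, 1, -5, 3 and picks D; Player 2 would get 4.
Among 5, -5, 9, -4, 4, the best is 9 at R. Subgame-perfect outcome: (B, R) with payoffs (2, 9).

2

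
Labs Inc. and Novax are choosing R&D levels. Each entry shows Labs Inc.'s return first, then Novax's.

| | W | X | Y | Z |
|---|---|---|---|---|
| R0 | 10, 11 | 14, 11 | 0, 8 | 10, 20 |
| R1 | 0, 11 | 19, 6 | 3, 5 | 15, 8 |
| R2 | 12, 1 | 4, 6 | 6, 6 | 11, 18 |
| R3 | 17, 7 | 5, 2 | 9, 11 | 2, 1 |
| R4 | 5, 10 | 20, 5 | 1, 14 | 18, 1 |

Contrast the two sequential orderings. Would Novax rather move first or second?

If Labs Inc. leads: Novax's best replies are R0→Z, R1→W, R2→Z, R3→Y, R4→Y; Labs Inc.'s induced payoffs 10, 0, 11, 9, 1; outcome (R2, Z), payoffs (11, 18).
If Novax leads: Labs Inc.'s best replies are W→R3, X→R4, Y→R3, Z→R4; Novax's induced payoffs 7, 5, 11, 1; outcome (R3, Y), payoffs (9, 11).
Novax gets 11 moving first and 18 moving second, so Novax prefers to move second.

second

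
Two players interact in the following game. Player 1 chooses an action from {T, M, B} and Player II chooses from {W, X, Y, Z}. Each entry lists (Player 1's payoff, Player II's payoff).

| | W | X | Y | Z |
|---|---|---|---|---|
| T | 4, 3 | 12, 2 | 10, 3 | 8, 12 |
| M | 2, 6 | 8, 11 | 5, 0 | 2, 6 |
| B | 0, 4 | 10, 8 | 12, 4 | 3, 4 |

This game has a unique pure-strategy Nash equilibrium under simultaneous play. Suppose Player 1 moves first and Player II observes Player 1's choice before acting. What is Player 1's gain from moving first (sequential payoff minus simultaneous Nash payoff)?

Backward induction with Player 1 moving first.
- T: Player II compares 3, 2, 3, 12 and picks Z; Player 1 would get 8.
- M: Player II compares 6, 11, 0, 6 and picks X; Player 1 would get 8.
- B: Player II compares 4, 8, 4, 4 and picks X; Player 1 would get 10.
Player 1's induced payoffs are 8, 8, 10, so Player 1 commits to B. Subgame-perfect outcome: (B, X) with payoffs (10, 8).
Now find the simultaneous Nash equilibrium.
Player 1's best replies: W→T; X→T; Y→B; Z→T.
Player II's best replies: T→Z; M→X; B→X.
Only (T, Z) has each player best-responding; Nash payoffs (8, 12).
Player 1's commitment gain: 10 − 8 = 2.

2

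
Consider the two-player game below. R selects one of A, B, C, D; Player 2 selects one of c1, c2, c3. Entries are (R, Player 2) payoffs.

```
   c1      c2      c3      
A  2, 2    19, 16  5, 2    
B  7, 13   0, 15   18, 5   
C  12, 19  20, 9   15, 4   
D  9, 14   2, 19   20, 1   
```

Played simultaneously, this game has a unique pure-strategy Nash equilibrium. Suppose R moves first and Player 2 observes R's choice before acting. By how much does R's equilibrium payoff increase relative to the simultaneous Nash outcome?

Player 2 best-responds to each possible R move:
- A: BR = c2, leader payoff 19.
- B: BR = c2, leader payoff 0.
- C: BR = c1, leader payoff 12.
- D: BR = c2, leader payoff 2.
Maximizing over 19, 0, 12, 2, R chooses A. Subgame-perfect outcome: (A, c2) with payoffs (19, 16).
Under simultaneous play:
R's best replies: c1→C; c2→C; c3→D.
Player 2's best replies: A→c2; B→c2; C→c1; D→c2.
Only (C, c1) has each player best-responding; Nash payoffs (12, 19).
R's commitment gain: 19 − 12 = 7.

7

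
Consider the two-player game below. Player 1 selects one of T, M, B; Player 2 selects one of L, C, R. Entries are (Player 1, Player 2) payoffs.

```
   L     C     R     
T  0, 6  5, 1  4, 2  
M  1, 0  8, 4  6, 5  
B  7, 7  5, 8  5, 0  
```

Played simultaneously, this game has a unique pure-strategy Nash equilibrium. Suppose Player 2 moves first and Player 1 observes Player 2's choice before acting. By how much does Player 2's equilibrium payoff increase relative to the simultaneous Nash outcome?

2

Solve by backward induction (Player 2 leads).
- L: Player 1 compares 0, 1, 7 and picks B; Player 2 would get 7.
- C: Player 1 compares 5, 8, 5 and picks M; Player 2 would get 4.
- R: Player 1 compares 4, 6, 5 and picks M; Player 2 would get 5.
Maximizing over 7, 4, 5, Player 2 chooses L. Subgame-perfect outcome: (B, L) with payoffs (7, 7).
Now find the simultaneous Nash equilibrium.
Player 1's best replies: L→B; C→M; R→M.
Player 2's best replies: T→L; M→R; B→C.
Only (M, R) has each player best-responding; Nash payoffs (6, 5).
Player 2's commitment gain: 7 − 5 = 2.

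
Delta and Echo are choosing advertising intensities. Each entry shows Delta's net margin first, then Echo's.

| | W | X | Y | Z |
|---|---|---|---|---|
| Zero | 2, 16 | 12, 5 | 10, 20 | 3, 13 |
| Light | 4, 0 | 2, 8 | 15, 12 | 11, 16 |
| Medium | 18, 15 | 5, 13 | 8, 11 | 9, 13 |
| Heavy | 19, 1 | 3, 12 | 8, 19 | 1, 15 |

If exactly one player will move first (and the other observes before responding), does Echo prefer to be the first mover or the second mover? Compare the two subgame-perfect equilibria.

If Delta leads: Echo's best replies are Zero→Y, Light→Z, Medium→W, Heavy→Y; Delta's induced payoffs 10, 11, 18, 8; outcome (Medium, W), payoffs (18, 15).
If Echo leads: Delta's best replies are W→Heavy, X→Zero, Y→Light, Z→Light; Echo's induced payoffs 1, 5, 12, 16; outcome (Light, Z), payoffs (11, 16).
Echo gets 16 moving first and 15 moving second, so Echo prefers to move first.

first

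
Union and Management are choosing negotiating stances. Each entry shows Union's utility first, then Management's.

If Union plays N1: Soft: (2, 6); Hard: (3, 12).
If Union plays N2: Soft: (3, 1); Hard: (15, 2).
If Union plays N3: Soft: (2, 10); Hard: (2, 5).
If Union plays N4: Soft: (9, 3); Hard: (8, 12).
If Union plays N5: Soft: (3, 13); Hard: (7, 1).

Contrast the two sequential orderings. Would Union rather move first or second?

first

If Union leads: Management's best replies are N1→Hard, N2→Hard, N3→Soft, N4→Hard, N5→Soft; Union's induced payoffs 3, 15, 2, 8, 3; outcome (N2, Hard), payoffs (15, 2).
If Management leads: Union's best replies are Soft→N4, Hard→N2; Management's induced payoffs 3, 2; outcome (N4, Soft), payoffs (9, 3).
Union gets 15 moving first and 9 moving second, so Union prefers to move first.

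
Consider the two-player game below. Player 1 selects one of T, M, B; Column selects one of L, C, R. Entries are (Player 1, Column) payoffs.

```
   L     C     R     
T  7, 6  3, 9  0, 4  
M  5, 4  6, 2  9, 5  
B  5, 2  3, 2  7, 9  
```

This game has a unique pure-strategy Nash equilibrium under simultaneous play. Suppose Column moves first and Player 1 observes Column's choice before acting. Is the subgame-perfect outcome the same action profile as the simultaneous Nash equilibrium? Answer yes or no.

Backward induction with Column moving first.
- L: Player 1 compares 7, 5, 5 and picks T; Column would get 6.
- C: Player 1 compares 3, 6, 3 and picks M; Column would get 2.
- R: Player 1 compares 0, 9, 7 and picks M; Column would get 5.
Column's induced payoffs are 6, 2, 5, so Column commits to L. Subgame-perfect outcome: (T, L) with payoffs (7, 6).
Now find the simultaneous Nash equilibrium.
Player 1's best replies: L→T; C→M; R→M.
Column's best replies: T→C; M→R; B→R.
The unique mutual best reply is (M, R), giving (9, 5).
Sequential outcome (T, L) differs from the Nash profile (M, R).

no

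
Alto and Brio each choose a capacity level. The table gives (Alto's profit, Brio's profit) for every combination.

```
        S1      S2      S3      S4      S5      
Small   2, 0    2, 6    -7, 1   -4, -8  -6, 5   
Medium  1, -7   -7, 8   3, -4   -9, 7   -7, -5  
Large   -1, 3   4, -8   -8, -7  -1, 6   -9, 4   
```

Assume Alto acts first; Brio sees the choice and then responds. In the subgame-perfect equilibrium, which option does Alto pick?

Small

Work backward from Brio's decision.
- Small: BR = S2, leader payoff 2.
- Medium: BR = S2, leader payoff -7.
- Large: BR = S4, leader payoff -1.
Alto's induced payoffs are 2, -7, -1, so Alto commits to Small. Subgame-perfect outcome: (Small, S2) with payoffs (2, 6).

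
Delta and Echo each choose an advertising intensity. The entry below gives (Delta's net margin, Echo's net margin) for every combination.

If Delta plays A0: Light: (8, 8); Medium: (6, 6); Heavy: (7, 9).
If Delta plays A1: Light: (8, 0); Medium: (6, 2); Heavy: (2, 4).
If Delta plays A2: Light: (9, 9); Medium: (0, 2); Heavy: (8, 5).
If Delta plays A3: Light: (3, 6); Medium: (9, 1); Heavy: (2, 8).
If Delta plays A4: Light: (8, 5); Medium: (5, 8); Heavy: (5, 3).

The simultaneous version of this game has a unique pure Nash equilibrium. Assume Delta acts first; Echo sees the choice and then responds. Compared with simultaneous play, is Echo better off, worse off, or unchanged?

unchanged

Backward induction with Delta moving first.
- A0: Echo compares 8, 6, 9 and picks Heavy; Delta would get 7.
- A1: Echo compares 0, 2, 4 and picks Heavy; Delta would get 2.
- A2: Echo compares 9, 2, 5 and picks Light; Delta would get 9.
- A3: Echo compares 6, 1, 8 and picks Heavy; Delta would get 2.
- A4: Echo compares 5, 8, 3 and picks Medium; Delta would get 5.
Among 7, 2, 9, 2, 5, the best is 9 at A2. Subgame-perfect outcome: (A2, Light) with payoffs (9, 9).
Under simultaneous play:
Delta's best replies: Light→A2; Medium→A3; Heavy→A2.
Echo's best replies: A0→Heavy; A1→Heavy; A2→Light; A3→Heavy; A4→Medium.
Only (A2, Light) has each player best-responding; Nash payoffs (9, 9).
Echo earns 9 sequentially versus 9 at the Nash outcome: unchanged.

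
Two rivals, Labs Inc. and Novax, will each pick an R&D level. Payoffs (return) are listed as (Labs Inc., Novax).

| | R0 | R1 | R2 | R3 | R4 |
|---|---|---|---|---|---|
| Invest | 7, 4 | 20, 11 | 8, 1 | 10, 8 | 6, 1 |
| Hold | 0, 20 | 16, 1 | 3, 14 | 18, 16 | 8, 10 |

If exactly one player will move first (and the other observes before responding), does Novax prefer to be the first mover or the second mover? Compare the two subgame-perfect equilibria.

first

If Labs Inc. leads: Novax's best replies are Invest→R1, Hold→R0; Labs Inc.'s induced payoffs 20, 0; outcome (Invest, R1), payoffs (20, 11).
If Novax leads: Labs Inc.'s best replies are R0→Invest, R1→Invest, R2→Invest, R3→Hold, R4→Hold; Novax's induced payoffs 4, 11, 1, 16, 10; outcome (Hold, R3), payoffs (18, 16).
Novax gets 16 moving first and 11 moving second, so Novax prefers to move first.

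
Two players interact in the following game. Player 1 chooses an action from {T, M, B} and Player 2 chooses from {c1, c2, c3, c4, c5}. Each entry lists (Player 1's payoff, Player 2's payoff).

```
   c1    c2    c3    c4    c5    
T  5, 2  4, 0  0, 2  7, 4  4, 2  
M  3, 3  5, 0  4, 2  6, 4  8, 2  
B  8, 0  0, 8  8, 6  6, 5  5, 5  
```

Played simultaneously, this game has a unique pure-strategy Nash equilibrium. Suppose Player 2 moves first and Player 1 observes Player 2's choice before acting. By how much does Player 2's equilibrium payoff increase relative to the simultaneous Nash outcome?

Backward induction with Player 2 moving first.
- c1: Player 1 compares 5, 3, 8 and picks B; Player 2 would get 0.
- c2: Player 1 compares 4, 5, 0 and picks M; Player 2 would get 0.
- c3: Player 1 compares 0, 4, 8 and picks B; Player 2 would get 6.
- c4: Player 1 compares 7, 6, 6 and picks T; Player 2 would get 4.
- c5: Player 1 compares 4, 8, 5 and picks M; Player 2 would get 2.
Player 2's induced payoffs are 0, 0, 6, 4, 2, so Player 2 commits to c3. Subgame-perfect outcome: (B, c3) with payoffs (8, 6).
Under simultaneous play:
Player 1's best replies: c1→B; c2→M; c3→B; c4→T; c5→M.
Player 2's best replies: T→c4; M→c4; B→c2.
The unique mutual best reply is (T, c4), giving (7, 4).
Player 2's commitment gain: 6 − 4 = 2.

2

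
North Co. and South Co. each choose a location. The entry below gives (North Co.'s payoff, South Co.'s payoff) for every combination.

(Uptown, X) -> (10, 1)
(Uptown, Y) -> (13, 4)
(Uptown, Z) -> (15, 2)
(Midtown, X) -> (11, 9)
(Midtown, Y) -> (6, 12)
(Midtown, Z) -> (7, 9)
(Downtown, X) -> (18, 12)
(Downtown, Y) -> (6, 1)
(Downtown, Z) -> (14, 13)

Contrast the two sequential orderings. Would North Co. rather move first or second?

second

If North Co. leads: South Co.'s best replies are Uptown→Y, Midtown→Y, Downtown→Z; North Co.'s induced payoffs 13, 6, 14; outcome (Downtown, Z), payoffs (14, 13).
If South Co. leads: North Co.'s best replies are X→Downtown, Y→Uptown, Z→Uptown; South Co.'s induced payoffs 12, 4, 2; outcome (Downtown, X), payoffs (18, 12).
North Co. gets 14 moving first and 18 moving second, so North Co. prefers to move second.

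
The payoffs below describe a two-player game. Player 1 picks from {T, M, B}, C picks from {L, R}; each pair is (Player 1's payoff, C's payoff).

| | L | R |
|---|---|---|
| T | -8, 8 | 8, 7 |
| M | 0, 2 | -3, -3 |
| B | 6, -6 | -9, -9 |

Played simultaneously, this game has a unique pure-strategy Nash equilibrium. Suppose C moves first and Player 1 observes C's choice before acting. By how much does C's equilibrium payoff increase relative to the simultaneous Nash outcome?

Backward induction with C moving first.
- L → Player 1 plays B (best of -8, 0, 6); C gets -6.
- R → Player 1 plays T (best of 8, -3, -9); C gets 7.
Among -6, 7, the best is 7 at R. Subgame-perfect outcome: (T, R) with payoffs (8, 7).
For the simultaneous game, intersect best replies.
Player 1's best replies: L→B; R→T.
C's best replies: T→L; M→L; B→L.
The unique mutual best reply is (B, L), giving (6, -6).
C's commitment gain: 7 − -6 = 13.

13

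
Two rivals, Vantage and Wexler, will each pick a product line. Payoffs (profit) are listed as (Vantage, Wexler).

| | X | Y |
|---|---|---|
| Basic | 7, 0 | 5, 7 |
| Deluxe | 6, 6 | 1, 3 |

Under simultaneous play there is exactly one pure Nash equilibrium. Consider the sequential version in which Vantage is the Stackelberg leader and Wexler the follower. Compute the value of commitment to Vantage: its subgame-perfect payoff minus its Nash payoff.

1

Work backward from Wexler's decision.
- Basic: Wexler compares 0, 7 and picks Y; Vantage would get 5.
- Deluxe: Wexler compares 6, 3 and picks X; Vantage would get 6.
Maximizing over 5, 6, Vantage chooses Deluxe. Subgame-perfect outcome: (Deluxe, X) with payoffs (6, 6).
Now find the simultaneous Nash equilibrium.
Vantage's best replies: X→Basic; Y→Basic.
Wexler's best replies: Basic→Y; Deluxe→X.
The unique mutual best reply is (Basic, Y), giving (5, 7).
Vantage's commitment gain: 6 − 5 = 1.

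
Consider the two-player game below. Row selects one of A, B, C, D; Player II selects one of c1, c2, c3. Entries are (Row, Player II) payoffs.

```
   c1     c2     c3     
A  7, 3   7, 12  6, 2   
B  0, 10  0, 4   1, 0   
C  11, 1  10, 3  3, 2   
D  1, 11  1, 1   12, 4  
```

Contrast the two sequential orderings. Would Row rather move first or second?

If Row leads: Player II's best replies are A→c2, B→c1, C→c2, D→c1; Row's induced payoffs 7, 0, 10, 1; outcome (C, c2), payoffs (10, 3).
If Player II leads: Row's best replies are c1→C, c2→C, c3→D; Player II's induced payoffs 1, 3, 4; outcome (D, c3), payoffs (12, 4).
Row gets 10 moving first and 12 moving second, so Row prefers to move second.

second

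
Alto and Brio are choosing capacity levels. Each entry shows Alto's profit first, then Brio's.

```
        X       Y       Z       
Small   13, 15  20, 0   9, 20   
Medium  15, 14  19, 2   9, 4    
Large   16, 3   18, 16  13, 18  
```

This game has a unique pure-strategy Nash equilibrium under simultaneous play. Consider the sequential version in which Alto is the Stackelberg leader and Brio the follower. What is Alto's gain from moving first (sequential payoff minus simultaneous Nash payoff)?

Backward induction with Alto moving first.
- Small: Brio compares 15, 0, 20 and picks Z; Alto would get 9.
- Medium: Brio compares 14, 2, 4 and picks X; Alto would get 15.
- Large: Brio compares 3, 16, 18 and picks Z; Alto would get 13.
Maximizing over 9, 15, 13, Alto chooses Medium. Subgame-perfect outcome: (Medium, X) with payoffs (15, 14).
Now find the simultaneous Nash equilibrium.
Alto's best replies: X→Large; Y→Small; Z→Large.
Brio's best replies: Small→Z; Medium→X; Large→Z.
Only (Large, Z) has each player best-responding; Nash payoffs (13, 18).
Alto's commitment gain: 15 − 13 = 2.

2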